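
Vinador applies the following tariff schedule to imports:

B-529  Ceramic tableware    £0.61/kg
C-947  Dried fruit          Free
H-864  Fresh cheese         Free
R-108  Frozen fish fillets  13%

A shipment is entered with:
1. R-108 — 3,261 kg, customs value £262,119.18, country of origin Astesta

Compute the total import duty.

£34,075.49

Line 1 (R-108, Astesta, 3,261 kg, £262,119.18):
Base rate for R-108 is 13%.
Duty = £262,119.18 × 13% = £34,075.49.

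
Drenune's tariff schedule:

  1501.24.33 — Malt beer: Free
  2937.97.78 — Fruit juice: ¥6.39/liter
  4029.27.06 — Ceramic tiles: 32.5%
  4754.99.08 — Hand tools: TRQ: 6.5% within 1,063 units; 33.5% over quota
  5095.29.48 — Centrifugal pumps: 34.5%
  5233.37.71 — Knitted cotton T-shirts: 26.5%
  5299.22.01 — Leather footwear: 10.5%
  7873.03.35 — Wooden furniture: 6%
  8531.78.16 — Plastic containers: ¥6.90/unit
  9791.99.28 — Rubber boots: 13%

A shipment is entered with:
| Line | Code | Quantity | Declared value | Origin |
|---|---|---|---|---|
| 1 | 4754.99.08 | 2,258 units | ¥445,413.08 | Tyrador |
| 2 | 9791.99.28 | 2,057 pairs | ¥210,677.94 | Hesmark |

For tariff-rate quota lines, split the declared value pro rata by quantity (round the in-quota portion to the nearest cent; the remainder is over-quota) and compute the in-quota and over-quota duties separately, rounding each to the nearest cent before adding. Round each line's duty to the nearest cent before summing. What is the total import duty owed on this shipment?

¥119,985.92

Line 1 (4754.99.08, Tyrador, 2,258 units, ¥445,413.08):
Code 4754.99.08 is under a tariff-rate quota (threshold 1,063 units). In-quota: 1,063 units at 6.5%; over-quota: 1,195 units at 33.5%.
Pro-rata value split: in-quota = ¥445,413.08 × 1,063/2,258 = ¥209,687.38; over-quota = ¥445,413.08 − ¥209,687.38 = ¥235,725.70.
In-quota duty = ¥209,687.38 × 6.5% = ¥13,629.68. Over-quota duty = ¥235,725.70 × 33.5% = ¥78,968.11.
Line duty = ¥13,629.68 + ¥78,968.11 = ¥92,597.79.
Line 2 (9791.99.28, Hesmark, 2,057 pairs, ¥210,677.94):
Base rate for 9791.99.28 is 13%.
Duty = ¥210,677.94 × 13% = ¥27,388.13.
Total = ¥92,597.79 + ¥27,388.13 = ¥119,985.92.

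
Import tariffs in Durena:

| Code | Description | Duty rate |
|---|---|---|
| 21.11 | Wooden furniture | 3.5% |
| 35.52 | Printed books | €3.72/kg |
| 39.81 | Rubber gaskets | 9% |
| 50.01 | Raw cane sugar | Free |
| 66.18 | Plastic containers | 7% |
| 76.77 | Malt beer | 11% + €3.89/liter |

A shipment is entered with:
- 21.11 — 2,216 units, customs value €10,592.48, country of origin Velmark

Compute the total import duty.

Line 1 (21.11, Velmark, 2,216 units, €10,592.48):
Base rate for 21.11 is 3.5%.
Duty = €10,592.48 × 3.5% = €370.74.

€370.74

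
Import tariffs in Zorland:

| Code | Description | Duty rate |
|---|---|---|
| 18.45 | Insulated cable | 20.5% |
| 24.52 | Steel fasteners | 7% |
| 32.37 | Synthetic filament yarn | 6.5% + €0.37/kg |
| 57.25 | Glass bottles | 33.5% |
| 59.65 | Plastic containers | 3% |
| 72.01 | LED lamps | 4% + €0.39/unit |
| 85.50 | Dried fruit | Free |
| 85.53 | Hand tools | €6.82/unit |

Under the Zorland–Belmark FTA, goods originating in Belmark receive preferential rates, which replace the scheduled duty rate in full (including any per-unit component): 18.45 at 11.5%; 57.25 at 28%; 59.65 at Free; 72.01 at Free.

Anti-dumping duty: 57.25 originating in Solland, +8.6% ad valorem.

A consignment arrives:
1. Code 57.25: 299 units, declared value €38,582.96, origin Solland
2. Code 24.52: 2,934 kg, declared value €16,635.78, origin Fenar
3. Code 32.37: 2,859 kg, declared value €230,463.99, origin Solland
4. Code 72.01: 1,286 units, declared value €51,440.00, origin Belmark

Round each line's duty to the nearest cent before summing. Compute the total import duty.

Line 1 (57.25, Solland, 299 units, €38,582.96):
Base rate for 57.25 is 33.5%.
57.25 has an FTA preferential rate, but origin Solland is not Belmark; base rate stands.
Additional duty on 57.25 from Solland: +8.6%. Applied ad valorem rate: 33.5% + 8.6% = 42.1%.
Duty = €38,582.96 × 42.1% = €16,243.43.
Line 2 (24.52, Fenar, 2,934 kg, €16,635.78):
Base rate for 24.52 is 7%.
Duty = €16,635.78 × 7% = €1,164.50.
Line 3 (32.37, Solland, 2,859 kg, €230,463.99):
Base rate for 32.37 is 6.5% + €0.37/kg.
Duty = €230,463.99 × 6.5% + 2,859 × €0.37 = €16,037.99.
Line 4 (72.01, Belmark, 1,286 units, €51,440.00):
Base rate for 72.01 is 4% + €0.39/unit.
Origin Belmark qualifies under the Zorland–Belmark agreement and 72.01 is covered: preferential rate Free applies instead.
Duty = €51,440.00 × 0% = €0.00.
Total = €16,243.43 + €1,164.50 + €16,037.99 + €0.00 = €33,445.92.

€33,445.92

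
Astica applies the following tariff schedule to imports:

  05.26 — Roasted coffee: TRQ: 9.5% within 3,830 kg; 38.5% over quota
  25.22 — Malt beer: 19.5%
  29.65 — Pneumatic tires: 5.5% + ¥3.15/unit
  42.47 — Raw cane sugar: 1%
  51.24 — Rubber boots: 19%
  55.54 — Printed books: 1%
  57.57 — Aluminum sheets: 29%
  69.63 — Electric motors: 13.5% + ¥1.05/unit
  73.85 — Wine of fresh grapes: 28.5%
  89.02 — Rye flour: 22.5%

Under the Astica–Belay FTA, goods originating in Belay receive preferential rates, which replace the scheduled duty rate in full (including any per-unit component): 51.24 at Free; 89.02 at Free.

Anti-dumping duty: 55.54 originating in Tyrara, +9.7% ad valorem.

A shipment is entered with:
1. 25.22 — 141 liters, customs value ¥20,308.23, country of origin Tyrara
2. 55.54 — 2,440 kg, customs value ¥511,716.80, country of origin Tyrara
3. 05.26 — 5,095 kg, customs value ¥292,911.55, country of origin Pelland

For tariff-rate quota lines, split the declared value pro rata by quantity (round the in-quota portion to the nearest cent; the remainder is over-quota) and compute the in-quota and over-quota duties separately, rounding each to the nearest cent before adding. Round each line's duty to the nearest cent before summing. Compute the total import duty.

¥107,630.61

Line 1 (25.22, Tyrara, 141 liters, ¥20,308.23):
Base rate for 25.22 is 19.5%.
Duty = ¥20,308.23 × 19.5% = ¥3,960.10.
Line 2 (55.54, Tyrara, 2,440 kg, ¥511,716.80):
Base rate for 55.54 is 1%.
Additional duty on 55.54 from Tyrara: +9.7%. Applied ad valorem rate: 1% + 9.7% = 10.7%.
Duty = ¥511,716.80 × 10.7% = ¥54,753.70.
Line 3 (05.26, Pelland, 5,095 kg, ¥292,911.55):
Code 05.26 is under a tariff-rate quota (threshold 3,830 kg). In-quota: 3,830 kg at 9.5%; over-quota: 1,265 kg at 38.5%.
Pro-rata value split: in-quota = ¥292,911.55 × 3,830/5,095 = ¥220,186.70; over-quota = ¥292,911.55 − ¥220,186.70 = ¥72,724.85.
In-quota duty = ¥220,186.70 × 9.5% = ¥20,917.74. Over-quota duty = ¥72,724.85 × 38.5% = ¥27,999.07.
Line duty = ¥20,917.74 + ¥27,999.07 = ¥48,916.81.
Total = ¥3,960.10 + ¥54,753.70 + ¥48,916.81 = ¥107,630.61.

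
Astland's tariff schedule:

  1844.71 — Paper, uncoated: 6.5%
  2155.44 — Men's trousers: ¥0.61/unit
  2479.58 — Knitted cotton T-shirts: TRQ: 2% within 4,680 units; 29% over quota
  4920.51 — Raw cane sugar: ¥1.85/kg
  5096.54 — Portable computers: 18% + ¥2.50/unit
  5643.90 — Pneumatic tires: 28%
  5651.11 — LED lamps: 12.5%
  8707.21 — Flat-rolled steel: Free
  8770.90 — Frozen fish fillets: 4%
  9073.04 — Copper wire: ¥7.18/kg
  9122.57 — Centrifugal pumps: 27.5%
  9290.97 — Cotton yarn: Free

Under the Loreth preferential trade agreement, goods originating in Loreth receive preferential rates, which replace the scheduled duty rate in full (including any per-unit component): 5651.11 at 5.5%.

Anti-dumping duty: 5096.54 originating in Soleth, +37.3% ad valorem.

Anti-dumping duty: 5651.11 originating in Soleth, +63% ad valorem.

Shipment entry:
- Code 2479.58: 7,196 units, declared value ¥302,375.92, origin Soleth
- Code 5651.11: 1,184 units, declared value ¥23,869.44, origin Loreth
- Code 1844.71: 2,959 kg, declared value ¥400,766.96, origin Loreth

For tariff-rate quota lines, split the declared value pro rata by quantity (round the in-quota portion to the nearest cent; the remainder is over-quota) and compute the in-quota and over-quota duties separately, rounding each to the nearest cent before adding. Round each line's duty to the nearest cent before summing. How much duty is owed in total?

¥61,955.21

Line 1 (2479.58, Soleth, 7,196 units, ¥302,375.92):
Code 2479.58 is under a tariff-rate quota (threshold 4,680 units). In-quota: 4,680 units at 2%; over-quota: 2,516 units at 29%.
Pro-rata value split: in-quota = ¥302,375.92 × 4,680/7,196 = ¥196,653.60; over-quota = ¥302,375.92 − ¥196,653.60 = ¥105,722.32.
In-quota duty = ¥196,653.60 × 2% = ¥3,933.07. Over-quota duty = ¥105,722.32 × 29% = ¥30,659.47.
Line duty = ¥3,933.07 + ¥30,659.47 = ¥34,592.54.
Line 2 (5651.11, Loreth, 1,184 units, ¥23,869.44):
Base rate for 5651.11 is 12.5%.
Origin Loreth qualifies under the Astland–Loreth agreement and 5651.11 is covered: preferential rate 5.5% applies instead.
The additional-duty order on 5651.11 targets Soleth, not Loreth; it does not apply.
Duty = ¥23,869.44 × 5.5% = ¥1,312.82.
Line 3 (1844.71, Loreth, 2,959 kg, ¥400,766.96):
Base rate for 1844.71 is 6.5%.
Origin Loreth is the FTA partner but 1844.71 is not on the preference list; base rate stands.
Duty = ¥400,766.96 × 6.5% = ¥26,049.85.
Total = ¥34,592.54 + ¥1,312.82 + ¥26,049.85 = ¥61,955.21.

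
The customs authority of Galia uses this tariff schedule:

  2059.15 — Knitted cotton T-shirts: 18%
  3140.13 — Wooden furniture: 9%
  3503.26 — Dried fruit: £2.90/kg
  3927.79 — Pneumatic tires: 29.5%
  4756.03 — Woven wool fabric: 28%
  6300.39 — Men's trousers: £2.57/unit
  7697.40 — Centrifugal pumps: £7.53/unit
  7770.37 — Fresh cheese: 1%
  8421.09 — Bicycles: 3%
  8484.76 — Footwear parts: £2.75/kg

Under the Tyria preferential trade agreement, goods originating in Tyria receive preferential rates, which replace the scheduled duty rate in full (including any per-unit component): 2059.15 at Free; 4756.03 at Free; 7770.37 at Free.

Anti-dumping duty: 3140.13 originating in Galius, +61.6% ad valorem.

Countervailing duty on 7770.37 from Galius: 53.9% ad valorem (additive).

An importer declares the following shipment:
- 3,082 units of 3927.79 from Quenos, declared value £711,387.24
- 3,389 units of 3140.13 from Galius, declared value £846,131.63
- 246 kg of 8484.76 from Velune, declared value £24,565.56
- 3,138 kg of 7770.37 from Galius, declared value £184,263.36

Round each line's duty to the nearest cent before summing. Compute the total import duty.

£909,065.25

Line 1 (3927.79, Quenos, 3,082 units, £711,387.24):
Base rate for 3927.79 is 29.5%.
Duty = £711,387.24 × 29.5% = £209,859.24.
Line 2 (3140.13, Galius, 3,389 units, £846,131.63):
Base rate for 3140.13 is 9%.
Additional duty on 3140.13 from Galius: +61.6%. Applied ad valorem rate: 9% + 61.6% = 70.6%.
Duty = £846,131.63 × 70.6% = £597,368.93.
Line 3 (8484.76, Velune, 246 kg, £24,565.56):
Base rate for 8484.76 is £2.75/kg.
Duty = 246 × £2.75 = £676.50.
Line 4 (7770.37, Galius, 3,138 kg, £184,263.36):
Base rate for 7770.37 is 1%.
7770.37 has an FTA preferential rate, but origin Galius is not Tyria; base rate stands.
Additional duty on 7770.37 from Galius: +53.9%. Applied ad valorem rate: 1% + 53.9% = 54.9%.
Duty = £184,263.36 × 54.9% = £101,160.58.
Total = £209,859.24 + £597,368.93 + £676.50 + £101,160.58 = £909,065.25.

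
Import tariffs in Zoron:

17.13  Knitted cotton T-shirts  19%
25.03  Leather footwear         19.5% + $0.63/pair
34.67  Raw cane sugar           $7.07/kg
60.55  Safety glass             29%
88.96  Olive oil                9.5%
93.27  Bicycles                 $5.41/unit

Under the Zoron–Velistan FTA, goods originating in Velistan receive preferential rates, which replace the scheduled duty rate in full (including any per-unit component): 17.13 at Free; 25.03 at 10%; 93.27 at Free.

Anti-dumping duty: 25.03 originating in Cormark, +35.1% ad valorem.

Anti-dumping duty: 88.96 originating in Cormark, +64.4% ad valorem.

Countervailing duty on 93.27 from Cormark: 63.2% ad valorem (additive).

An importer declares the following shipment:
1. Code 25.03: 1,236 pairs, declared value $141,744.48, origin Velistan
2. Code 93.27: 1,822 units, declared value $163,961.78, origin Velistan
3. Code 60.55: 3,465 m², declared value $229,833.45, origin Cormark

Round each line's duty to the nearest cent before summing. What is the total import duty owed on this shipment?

$80,826.15

Line 1 (25.03, Velistan, 1,236 pairs, $141,744.48):
Base rate for 25.03 is 19.5% + $0.63/pair.
Origin Velistan qualifies under the Zoron–Velistan agreement and 25.03 is covered: preferential rate 10% applies instead.
The additional-duty order on 25.03 targets Cormark, not Velistan; it does not apply.
Duty = $141,744.48 × 10% = $14,174.45.
Line 2 (93.27, Velistan, 1,822 units, $163,961.78):
Base rate for 93.27 is $5.41/unit.
Origin Velistan qualifies under the Zoron–Velistan agreement and 93.27 is covered: preferential rate Free applies instead.
The additional-duty order on 93.27 targets Cormark, not Velistan; it does not apply.
Duty = $163,961.78 × 0% = $0.00.
Line 3 (60.55, Cormark, 3,465 m², $229,833.45):
Base rate for 60.55 is 29%.
Duty = $229,833.45 × 29% = $66,651.70.
Total = $14,174.45 + $0.00 + $66,651.70 = $80,826.15.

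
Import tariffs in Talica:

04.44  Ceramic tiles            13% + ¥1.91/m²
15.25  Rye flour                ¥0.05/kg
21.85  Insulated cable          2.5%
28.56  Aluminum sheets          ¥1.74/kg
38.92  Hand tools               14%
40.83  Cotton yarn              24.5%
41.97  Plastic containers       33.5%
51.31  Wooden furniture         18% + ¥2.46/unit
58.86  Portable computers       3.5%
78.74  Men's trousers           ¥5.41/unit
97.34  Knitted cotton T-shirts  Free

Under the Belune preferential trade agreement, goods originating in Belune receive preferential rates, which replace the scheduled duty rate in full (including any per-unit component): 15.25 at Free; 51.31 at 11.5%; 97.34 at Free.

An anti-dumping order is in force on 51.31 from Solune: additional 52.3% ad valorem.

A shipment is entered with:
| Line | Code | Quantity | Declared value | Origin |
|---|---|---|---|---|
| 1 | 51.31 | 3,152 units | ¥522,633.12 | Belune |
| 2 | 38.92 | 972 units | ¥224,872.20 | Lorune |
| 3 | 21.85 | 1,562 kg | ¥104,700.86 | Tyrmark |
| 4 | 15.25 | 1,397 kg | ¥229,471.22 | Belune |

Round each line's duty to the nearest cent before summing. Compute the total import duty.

Line 1 (51.31, Belune, 3,152 units, ¥522,633.12):
Base rate for 51.31 is 18% + ¥2.46/unit.
Origin Belune qualifies under the Talica–Belune agreement and 51.31 is covered: preferential rate 11.5% applies instead.
The additional-duty order on 51.31 targets Solune, not Belune; it does not apply.
Duty = ¥522,633.12 × 11.5% = ¥60,102.81.
Line 2 (38.92, Lorune, 972 units, ¥224,872.20):
Base rate for 38.92 is 14%.
Duty = ¥224,872.20 × 14% = ¥31,482.11.
Line 3 (21.85, Tyrmark, 1,562 kg, ¥104,700.86):
Base rate for 21.85 is 2.5%.
Duty = ¥104,700.86 × 2.5% = ¥2,617.52.
Line 4 (15.25, Belune, 1,397 kg, ¥229,471.22):
Base rate for 15.25 is ¥0.05/kg.
Origin Belune qualifies under the Talica–Belune agreement and 15.25 is covered: preferential rate Free applies instead.
Duty = ¥229,471.22 × 0% = ¥0.00.
Total = ¥60,102.81 + ¥31,482.11 + ¥2,617.52 + ¥0.00 = ¥94,202.44.

¥94,202.44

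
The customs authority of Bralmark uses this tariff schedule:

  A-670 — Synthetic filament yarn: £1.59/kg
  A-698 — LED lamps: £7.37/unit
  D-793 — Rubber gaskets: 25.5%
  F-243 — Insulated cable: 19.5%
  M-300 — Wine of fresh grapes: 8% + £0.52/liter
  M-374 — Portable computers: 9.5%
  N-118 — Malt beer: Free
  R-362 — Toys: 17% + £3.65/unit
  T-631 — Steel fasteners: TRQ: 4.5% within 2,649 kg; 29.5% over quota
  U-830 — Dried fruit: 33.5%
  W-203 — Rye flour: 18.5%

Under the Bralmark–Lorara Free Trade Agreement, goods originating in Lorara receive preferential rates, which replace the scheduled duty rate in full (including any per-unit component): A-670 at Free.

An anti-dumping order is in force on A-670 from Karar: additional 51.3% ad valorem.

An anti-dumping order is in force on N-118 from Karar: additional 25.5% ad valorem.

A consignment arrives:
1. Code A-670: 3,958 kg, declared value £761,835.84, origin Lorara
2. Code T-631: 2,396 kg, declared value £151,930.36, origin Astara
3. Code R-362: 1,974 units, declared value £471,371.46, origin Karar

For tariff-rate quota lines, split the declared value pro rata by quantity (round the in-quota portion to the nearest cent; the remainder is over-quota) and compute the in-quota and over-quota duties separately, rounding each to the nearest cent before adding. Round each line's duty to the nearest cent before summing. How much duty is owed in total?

£94,175.12

Line 1 (A-670, Lorara, 3,958 kg, £761,835.84):
Base rate for A-670 is £1.59/kg.
Origin Lorara qualifies under the Bralmark–Lorara agreement and A-670 is covered: preferential rate Free applies instead.
The additional-duty order on A-670 targets Karar, not Lorara; it does not apply.
Duty = £761,835.84 × 0% = £0.00.
Line 2 (T-631, Astara, 2,396 kg, £151,930.36):
Code T-631 is under a tariff-rate quota (threshold 2,649 kg). Quantity 2,396 kg is within the quota, so the in-quota rate 4.5% applies to the full value.
Duty = £151,930.36 × 4.5% = £6,836.87.
Line 3 (R-362, Karar, 1,974 units, £471,371.46):
Base rate for R-362 is 17% + £3.65/unit.
Duty = £471,371.46 × 17% + 1,974 × £3.65 = £87,338.25.
Total = £0.00 + £6,836.87 + £87,338.25 = £94,175.12.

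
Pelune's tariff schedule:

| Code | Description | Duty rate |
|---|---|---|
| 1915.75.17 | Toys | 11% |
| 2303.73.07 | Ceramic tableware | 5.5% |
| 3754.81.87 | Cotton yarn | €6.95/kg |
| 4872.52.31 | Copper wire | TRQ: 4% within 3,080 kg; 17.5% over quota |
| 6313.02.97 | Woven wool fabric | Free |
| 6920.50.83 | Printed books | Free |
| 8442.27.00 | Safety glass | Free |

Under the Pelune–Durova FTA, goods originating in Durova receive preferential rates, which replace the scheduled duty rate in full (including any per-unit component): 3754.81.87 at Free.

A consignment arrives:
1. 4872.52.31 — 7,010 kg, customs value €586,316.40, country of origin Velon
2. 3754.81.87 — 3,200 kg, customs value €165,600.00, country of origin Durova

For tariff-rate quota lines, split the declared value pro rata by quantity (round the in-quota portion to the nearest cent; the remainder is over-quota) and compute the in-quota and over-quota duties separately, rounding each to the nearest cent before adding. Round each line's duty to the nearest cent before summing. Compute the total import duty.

€67,827.86

Line 1 (4872.52.31, Velon, 7,010 kg, €586,316.40):
Code 4872.52.31 is under a tariff-rate quota (threshold 3,080 kg). In-quota: 3,080 kg at 4%; over-quota: 3,930 kg at 17.5%.
Pro-rata value split: in-quota = €586,316.40 × 3,080/7,010 = €257,611.20; over-quota = €586,316.40 − €257,611.20 = €328,705.20.
In-quota duty = €257,611.20 × 4% = €10,304.45. Over-quota duty = €328,705.20 × 17.5% = €57,523.41.
Line duty = €10,304.45 + €57,523.41 = €67,827.86.
Line 2 (3754.81.87, Durova, 3,200 kg, €165,600.00):
Base rate for 3754.81.87 is €6.95/kg.
Origin Durova qualifies under the Pelune–Durova agreement and 3754.81.87 is covered: preferential rate Free applies instead.
Duty = €165,600.00 × 0% = €0.00.
Total = €67,827.86 + €0.00 = €67,827.86.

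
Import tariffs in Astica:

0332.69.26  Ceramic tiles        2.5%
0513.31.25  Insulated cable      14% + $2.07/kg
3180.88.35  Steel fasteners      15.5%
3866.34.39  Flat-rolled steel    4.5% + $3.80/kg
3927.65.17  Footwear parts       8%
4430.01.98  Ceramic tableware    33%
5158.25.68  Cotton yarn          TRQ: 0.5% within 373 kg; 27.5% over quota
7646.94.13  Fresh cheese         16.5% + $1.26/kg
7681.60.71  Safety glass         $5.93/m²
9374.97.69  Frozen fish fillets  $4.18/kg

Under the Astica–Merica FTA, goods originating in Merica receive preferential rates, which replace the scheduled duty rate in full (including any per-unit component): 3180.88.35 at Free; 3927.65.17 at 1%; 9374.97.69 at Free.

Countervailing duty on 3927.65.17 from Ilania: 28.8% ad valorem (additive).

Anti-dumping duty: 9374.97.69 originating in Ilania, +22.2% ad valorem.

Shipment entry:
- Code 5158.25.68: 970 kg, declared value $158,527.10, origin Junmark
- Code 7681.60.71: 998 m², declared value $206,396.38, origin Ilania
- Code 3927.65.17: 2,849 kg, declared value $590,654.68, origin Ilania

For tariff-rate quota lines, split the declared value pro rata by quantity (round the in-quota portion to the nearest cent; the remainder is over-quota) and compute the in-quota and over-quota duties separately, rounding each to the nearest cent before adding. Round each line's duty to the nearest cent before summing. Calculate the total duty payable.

$250,414.98

Line 1 (5158.25.68, Junmark, 970 kg, $158,527.10):
Code 5158.25.68 is under a tariff-rate quota (threshold 373 kg). In-quota: 373 kg at 0.5%; over-quota: 597 kg at 27.5%.
Pro-rata value split: in-quota = $158,527.10 × 373/970 = $60,959.39; over-quota = $158,527.10 − $60,959.39 = $97,567.71.
In-quota duty = $60,959.39 × 0.5% = $304.80. Over-quota duty = $97,567.71 × 27.5% = $26,831.12.
Line duty = $304.80 + $26,831.12 = $27,135.92.
Line 2 (7681.60.71, Ilania, 998 m², $206,396.38):
Base rate for 7681.60.71 is $5.93/m².
Duty = 998 × $5.93 = $5,918.14.
Line 3 (3927.65.17, Ilania, 2,849 kg, $590,654.68):
Base rate for 3927.65.17 is 8%.
3927.65.17 has an FTA preferential rate, but origin Ilania is not Merica; base rate stands.
Additional duty on 3927.65.17 from Ilania: +28.8%. Applied ad valorem rate: 8% + 28.8% = 36.8%.
Duty = $590,654.68 × 36.8% = $217,360.92.
Total = $27,135.92 + $5,918.14 + $217,360.92 = $250,414.98.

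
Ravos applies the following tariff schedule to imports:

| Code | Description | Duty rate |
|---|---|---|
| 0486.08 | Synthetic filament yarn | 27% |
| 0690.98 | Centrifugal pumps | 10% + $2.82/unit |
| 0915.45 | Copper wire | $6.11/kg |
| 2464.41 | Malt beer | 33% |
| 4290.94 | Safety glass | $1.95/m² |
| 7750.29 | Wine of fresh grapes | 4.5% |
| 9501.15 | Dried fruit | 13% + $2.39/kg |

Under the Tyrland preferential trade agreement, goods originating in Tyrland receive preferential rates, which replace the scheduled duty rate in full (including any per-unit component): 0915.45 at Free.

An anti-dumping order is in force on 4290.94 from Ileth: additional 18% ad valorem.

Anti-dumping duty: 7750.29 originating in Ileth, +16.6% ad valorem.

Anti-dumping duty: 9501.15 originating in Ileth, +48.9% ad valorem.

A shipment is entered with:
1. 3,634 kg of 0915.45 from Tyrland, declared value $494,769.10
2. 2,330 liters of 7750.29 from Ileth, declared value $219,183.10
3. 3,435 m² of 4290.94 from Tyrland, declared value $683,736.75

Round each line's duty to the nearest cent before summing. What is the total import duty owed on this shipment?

$52,945.88

Line 1 (0915.45, Tyrland, 3,634 kg, $494,769.10):
Base rate for 0915.45 is $6.11/kg.
Origin Tyrland qualifies under the Ravos–Tyrland agreement and 0915.45 is covered: preferential rate Free applies instead.
Duty = $494,769.10 × 0% = $0.00.
Line 2 (7750.29, Ileth, 2,330 liters, $219,183.10):
Base rate for 7750.29 is 4.5%.
Additional duty on 7750.29 from Ileth: +16.6%. Applied ad valorem rate: 4.5% + 16.6% = 21.1%.
Duty = $219,183.10 × 21.1% = $46,247.63.
Line 3 (4290.94, Tyrland, 3,435 m², $683,736.75):
Base rate for 4290.94 is $1.95/m².
Origin Tyrland is the FTA partner but 4290.94 is not on the preference list; base rate stands.
The additional-duty order on 4290.94 targets Ileth, not Tyrland; it does not apply.
Duty = 3,435 × $1.95 = $6,698.25.
Total = $0.00 + $46,247.63 + $6,698.25 = $52,945.88.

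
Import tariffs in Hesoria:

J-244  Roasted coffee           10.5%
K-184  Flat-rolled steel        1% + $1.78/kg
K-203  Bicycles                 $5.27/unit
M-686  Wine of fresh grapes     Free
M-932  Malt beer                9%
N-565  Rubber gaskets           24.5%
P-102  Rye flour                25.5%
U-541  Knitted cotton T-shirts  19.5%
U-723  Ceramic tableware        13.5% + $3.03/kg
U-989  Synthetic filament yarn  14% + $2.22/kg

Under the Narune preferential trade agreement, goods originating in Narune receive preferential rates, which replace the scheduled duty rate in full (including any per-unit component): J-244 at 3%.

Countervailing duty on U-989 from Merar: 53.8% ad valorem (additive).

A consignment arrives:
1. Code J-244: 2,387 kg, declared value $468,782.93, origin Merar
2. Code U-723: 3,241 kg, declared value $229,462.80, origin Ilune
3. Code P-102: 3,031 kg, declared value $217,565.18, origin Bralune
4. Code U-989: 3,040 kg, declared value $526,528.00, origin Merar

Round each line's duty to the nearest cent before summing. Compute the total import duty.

Line 1 (J-244, Merar, 2,387 kg, $468,782.93):
Base rate for J-244 is 10.5%.
J-244 has an FTA preferential rate, but origin Merar is not Narune; base rate stands.
Duty = $468,782.93 × 10.5% = $49,222.21.
Line 2 (U-723, Ilune, 3,241 kg, $229,462.80):
Base rate for U-723 is 13.5% + $3.03/kg.
Duty = $229,462.80 × 13.5% + 3,241 × $3.03 = $40,797.71.
Line 3 (P-102, Bralune, 3,031 kg, $217,565.18):
Base rate for P-102 is 25.5%.
Duty = $217,565.18 × 25.5% = $55,479.12.
Line 4 (U-989, Merar, 3,040 kg, $526,528.00):
Base rate for U-989 is 14% + $2.22/kg.
Additional duty on U-989 from Merar: +53.8%. Applied ad valorem rate: 14% + 53.8% = 67.8%.
Duty = $526,528.00 × 67.8% + 3,040 × $2.22 = $363,734.78.
Total = $49,222.21 + $40,797.71 + $55,479.12 + $363,734.78 = $509,233.82.

$509,233.82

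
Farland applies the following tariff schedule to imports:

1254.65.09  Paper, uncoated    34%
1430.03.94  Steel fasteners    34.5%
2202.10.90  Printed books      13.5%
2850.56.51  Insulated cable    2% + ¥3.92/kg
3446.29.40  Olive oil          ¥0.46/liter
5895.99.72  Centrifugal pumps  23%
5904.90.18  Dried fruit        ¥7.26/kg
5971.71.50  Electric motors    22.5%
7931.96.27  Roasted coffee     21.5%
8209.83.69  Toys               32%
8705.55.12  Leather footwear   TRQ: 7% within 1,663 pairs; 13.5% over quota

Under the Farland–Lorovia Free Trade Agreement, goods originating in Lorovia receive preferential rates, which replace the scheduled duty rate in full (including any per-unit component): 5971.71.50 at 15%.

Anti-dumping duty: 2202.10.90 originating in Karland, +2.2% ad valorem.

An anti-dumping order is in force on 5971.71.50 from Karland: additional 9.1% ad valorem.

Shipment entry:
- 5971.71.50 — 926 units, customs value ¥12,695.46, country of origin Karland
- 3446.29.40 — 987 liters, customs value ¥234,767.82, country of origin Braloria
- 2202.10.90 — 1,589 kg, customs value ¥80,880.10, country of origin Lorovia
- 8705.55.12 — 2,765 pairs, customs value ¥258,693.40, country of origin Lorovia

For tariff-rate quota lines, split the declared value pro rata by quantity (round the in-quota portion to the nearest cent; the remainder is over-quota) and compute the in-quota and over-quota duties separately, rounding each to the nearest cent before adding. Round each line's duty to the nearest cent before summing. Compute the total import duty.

¥40,194.84

Line 1 (5971.71.50, Karland, 926 units, ¥12,695.46):
Base rate for 5971.71.50 is 22.5%.
5971.71.50 has an FTA preferential rate, but origin Karland is not Lorovia; base rate stands.
Additional duty on 5971.71.50 from Karland: +9.1%. Applied ad valorem rate: 22.5% + 9.1% = 31.6%.
Duty = ¥12,695.46 × 31.6% = ¥4,011.77.
Line 2 (3446.29.40, Braloria, 987 liters, ¥234,767.82):
Base rate for 3446.29.40 is ¥0.46/liter.
Duty = 987 × ¥0.46 = ¥454.02.
Line 3 (2202.10.90, Lorovia, 1,589 kg, ¥80,880.10):
Base rate for 2202.10.90 is 13.5%.
Origin Lorovia is the FTA partner but 2202.10.90 is not on the preference list; base rate stands.
The additional-duty order on 2202.10.90 targets Karland, not Lorovia; it does not apply.
Duty = ¥80,880.10 × 13.5% = ¥10,918.81.
Line 4 (8705.55.12, Lorovia, 2,765 pairs, ¥258,693.40):
Code 8705.55.12 is under a tariff-rate quota (threshold 1,663 pairs). In-quota: 1,663 pairs at 7%; over-quota: 1,102 pairs at 13.5%.
Pro-rata value split: in-quota = ¥258,693.40 × 1,663/2,765 = ¥155,590.28; over-quota = ¥258,693.40 − ¥155,590.28 = ¥103,103.12.
In-quota duty = ¥155,590.28 × 7% = ¥10,891.32. Over-quota duty = ¥103,103.12 × 13.5% = ¥13,918.92.
Line duty = ¥10,891.32 + ¥13,918.92 = ¥24,810.24.
Total = ¥4,011.77 + ¥454.02 + ¥10,918.81 + ¥24,810.24 = ¥40,194.84.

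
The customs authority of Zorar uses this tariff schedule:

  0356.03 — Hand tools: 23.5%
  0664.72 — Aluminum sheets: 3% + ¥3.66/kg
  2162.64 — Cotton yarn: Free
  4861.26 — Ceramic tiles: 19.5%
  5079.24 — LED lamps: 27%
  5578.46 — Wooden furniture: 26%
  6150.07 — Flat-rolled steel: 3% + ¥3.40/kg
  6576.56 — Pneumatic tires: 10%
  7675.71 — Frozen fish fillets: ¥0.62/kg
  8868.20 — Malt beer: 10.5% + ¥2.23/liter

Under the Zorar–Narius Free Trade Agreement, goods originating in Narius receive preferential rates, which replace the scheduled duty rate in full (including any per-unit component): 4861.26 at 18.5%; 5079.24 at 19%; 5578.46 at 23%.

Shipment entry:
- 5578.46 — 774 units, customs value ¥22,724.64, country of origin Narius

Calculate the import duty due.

¥5,226.67

Line 1 (5578.46, Narius, 774 units, ¥22,724.64):
Base rate for 5578.46 is 26%.
Origin Narius qualifies under the Zorar–Narius agreement and 5578.46 is covered: preferential rate 23% applies instead.
Duty = ¥22,724.64 × 23% = ¥5,226.67.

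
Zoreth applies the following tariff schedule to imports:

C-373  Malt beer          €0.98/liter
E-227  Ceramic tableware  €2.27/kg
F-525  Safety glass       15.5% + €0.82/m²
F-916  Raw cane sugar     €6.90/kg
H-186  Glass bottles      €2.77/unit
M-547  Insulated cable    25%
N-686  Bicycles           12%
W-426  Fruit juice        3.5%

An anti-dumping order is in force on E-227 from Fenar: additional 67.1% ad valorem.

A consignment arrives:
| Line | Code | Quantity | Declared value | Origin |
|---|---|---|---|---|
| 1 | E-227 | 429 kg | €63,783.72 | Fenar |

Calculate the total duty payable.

Line 1 (E-227, Fenar, 429 kg, €63,783.72):
Base rate for E-227 is €2.27/kg.
Additional duty on E-227 from Fenar: +67.1% ad valorem. Applied ad valorem rate = 67.1%.
Duty = €63,783.72 × 67.1% + 429 × €2.27 = €43,772.71.

€43,772.71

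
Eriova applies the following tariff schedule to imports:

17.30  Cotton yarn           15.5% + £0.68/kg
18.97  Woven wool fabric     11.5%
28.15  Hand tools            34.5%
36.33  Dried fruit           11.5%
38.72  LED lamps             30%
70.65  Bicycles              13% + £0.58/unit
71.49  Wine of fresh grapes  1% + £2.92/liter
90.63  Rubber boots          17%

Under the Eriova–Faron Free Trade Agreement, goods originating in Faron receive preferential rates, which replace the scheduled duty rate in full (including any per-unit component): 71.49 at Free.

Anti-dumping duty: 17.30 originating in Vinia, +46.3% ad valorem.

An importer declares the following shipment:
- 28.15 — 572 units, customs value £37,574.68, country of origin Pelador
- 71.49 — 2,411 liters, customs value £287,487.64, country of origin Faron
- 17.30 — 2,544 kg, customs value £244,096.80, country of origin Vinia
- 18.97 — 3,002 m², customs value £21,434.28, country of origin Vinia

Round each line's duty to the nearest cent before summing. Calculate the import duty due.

Line 1 (28.15, Pelador, 572 units, £37,574.68):
Base rate for 28.15 is 34.5%.
Duty = £37,574.68 × 34.5% = £12,963.26.
Line 2 (71.49, Faron, 2,411 liters, £287,487.64):
Base rate for 71.49 is 1% + £2.92/liter.
Origin Faron qualifies under the Eriova–Faron agreement and 71.49 is covered: preferential rate Free applies instead.
Duty = £287,487.64 × 0% = £0.00.
Line 3 (17.30, Vinia, 2,544 kg, £244,096.80):
Base rate for 17.30 is 15.5% + £0.68/kg.
Additional duty on 17.30 from Vinia: +46.3%. Applied ad valorem rate: 15.5% + 46.3% = 61.8%.
Duty = £244,096.80 × 61.8% + 2,544 × £0.68 = £152,581.74.
Line 4 (18.97, Vinia, 3,002 m², £21,434.28):
Base rate for 18.97 is 11.5%.
Duty = £21,434.28 × 11.5% = £2,464.94.
Total = £12,963.26 + £0.00 + £152,581.74 + £2,464.94 = £168,009.94.

£168,009.94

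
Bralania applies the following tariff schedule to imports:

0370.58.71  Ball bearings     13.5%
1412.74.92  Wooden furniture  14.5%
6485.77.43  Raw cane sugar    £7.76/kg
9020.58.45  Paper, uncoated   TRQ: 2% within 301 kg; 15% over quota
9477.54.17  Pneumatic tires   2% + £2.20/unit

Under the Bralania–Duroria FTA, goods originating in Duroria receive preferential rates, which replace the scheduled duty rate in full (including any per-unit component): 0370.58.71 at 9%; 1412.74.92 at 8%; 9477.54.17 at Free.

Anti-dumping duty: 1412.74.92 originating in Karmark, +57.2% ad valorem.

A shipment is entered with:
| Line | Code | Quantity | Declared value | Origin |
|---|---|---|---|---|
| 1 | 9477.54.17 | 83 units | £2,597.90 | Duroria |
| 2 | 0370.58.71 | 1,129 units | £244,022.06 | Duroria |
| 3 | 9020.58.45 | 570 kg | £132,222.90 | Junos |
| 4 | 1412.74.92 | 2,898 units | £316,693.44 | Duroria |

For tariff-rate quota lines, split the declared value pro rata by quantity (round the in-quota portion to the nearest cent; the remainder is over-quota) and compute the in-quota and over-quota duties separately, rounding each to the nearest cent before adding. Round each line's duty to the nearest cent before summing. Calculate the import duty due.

£58,053.92

Line 1 (9477.54.17, Duroria, 83 units, £2,597.90):
Base rate for 9477.54.17 is 2% + £2.20/unit.
Origin Duroria qualifies under the Bralania–Duroria agreement and 9477.54.17 is covered: preferential rate Free applies instead.
Duty = £2,597.90 × 0% = £0.00.
Line 2 (0370.58.71, Duroria, 1,129 units, £244,022.06):
Base rate for 0370.58.71 is 13.5%.
Origin Duroria qualifies under the Bralania–Duroria agreement and 0370.58.71 is covered: preferential rate 9% applies instead.
Duty = £244,022.06 × 9% = £21,961.99.
Line 3 (9020.58.45, Junos, 570 kg, £132,222.90):
Code 9020.58.45 is under a tariff-rate quota (threshold 301 kg). In-quota: 301 kg at 2%; over-quota: 269 kg at 15%.
Pro-rata value split: in-quota = £132,222.90 × 301/570 = £69,822.97; over-quota = £132,222.90 − £69,822.97 = £62,399.93.
In-quota duty = £69,822.97 × 2% = £1,396.46. Over-quota duty = £62,399.93 × 15% = £9,359.99.
Line duty = £1,396.46 + £9,359.99 = £10,756.45.
Line 4 (1412.74.92, Duroria, 2,898 units, £316,693.44):
Base rate for 1412.74.92 is 14.5%.
Origin Duroria qualifies under the Bralania–Duroria agreement and 1412.74.92 is covered: preferential rate 8% applies instead.
The additional-duty order on 1412.74.92 targets Karmark, not Duroria; it does not apply.
Duty = £316,693.44 × 8% = £25,335.48.
Total = £0.00 + £21,961.99 + £10,756.45 + £25,335.48 = £58,053.92.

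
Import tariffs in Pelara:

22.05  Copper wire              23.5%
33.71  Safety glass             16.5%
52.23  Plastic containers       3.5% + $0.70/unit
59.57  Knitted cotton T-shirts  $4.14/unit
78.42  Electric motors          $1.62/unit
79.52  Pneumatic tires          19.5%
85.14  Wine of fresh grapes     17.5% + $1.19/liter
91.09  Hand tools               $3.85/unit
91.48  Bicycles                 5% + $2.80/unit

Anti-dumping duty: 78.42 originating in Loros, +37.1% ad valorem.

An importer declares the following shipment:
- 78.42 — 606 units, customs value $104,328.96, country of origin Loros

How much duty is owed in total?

$39,687.76

Line 1 (78.42, Loros, 606 units, $104,328.96):
Base rate for 78.42 is $1.62/unit.
Additional duty on 78.42 from Loros: +37.1% ad valorem. Applied ad valorem rate = 37.1%.
Duty = $104,328.96 × 37.1% + 606 × $1.62 = $39,687.76.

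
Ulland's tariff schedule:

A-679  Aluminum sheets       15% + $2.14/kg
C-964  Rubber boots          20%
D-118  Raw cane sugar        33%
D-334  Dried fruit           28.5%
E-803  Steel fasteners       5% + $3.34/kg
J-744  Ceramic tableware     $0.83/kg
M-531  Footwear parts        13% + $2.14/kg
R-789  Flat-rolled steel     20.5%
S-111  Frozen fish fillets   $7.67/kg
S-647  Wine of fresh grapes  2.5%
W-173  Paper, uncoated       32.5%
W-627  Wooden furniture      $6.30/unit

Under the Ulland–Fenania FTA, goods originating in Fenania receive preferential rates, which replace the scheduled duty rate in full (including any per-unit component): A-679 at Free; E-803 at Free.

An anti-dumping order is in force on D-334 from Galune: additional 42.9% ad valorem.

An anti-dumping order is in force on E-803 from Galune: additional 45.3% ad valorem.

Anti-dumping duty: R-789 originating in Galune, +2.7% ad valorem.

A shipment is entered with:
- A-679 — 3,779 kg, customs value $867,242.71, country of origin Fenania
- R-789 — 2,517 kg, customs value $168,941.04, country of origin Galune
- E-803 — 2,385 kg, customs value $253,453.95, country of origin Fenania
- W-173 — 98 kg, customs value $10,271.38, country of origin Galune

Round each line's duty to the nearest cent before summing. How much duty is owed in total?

$42,532.52

Line 1 (A-679, Fenania, 3,779 kg, $867,242.71):
Base rate for A-679 is 15% + $2.14/kg.
Origin Fenania qualifies under the Ulland–Fenania agreement and A-679 is covered: preferential rate Free applies instead.
Duty = $867,242.71 × 0% = $0.00.
Line 2 (R-789, Galune, 2,517 kg, $168,941.04):
Base rate for R-789 is 20.5%.
Additional duty on R-789 from Galune: +2.7%. Applied ad valorem rate: 20.5% + 2.7% = 23.2%.
Duty = $168,941.04 × 23.2% = $39,194.32.
Line 3 (E-803, Fenania, 2,385 kg, $253,453.95):
Base rate for E-803 is 5% + $3.34/kg.
Origin Fenania qualifies under the Ulland–Fenania agreement and E-803 is covered: preferential rate Free applies instead.
The additional-duty order on E-803 targets Galune, not Fenania; it does not apply.
Duty = $253,453.95 × 0% = $0.00.
Line 4 (W-173, Galune, 98 kg, $10,271.38):
Base rate for W-173 is 32.5%.
Duty = $10,271.38 × 32.5% = $3,338.20.
Total = $0.00 + $39,194.32 + $0.00 + $3,338.20 = $42,532.52.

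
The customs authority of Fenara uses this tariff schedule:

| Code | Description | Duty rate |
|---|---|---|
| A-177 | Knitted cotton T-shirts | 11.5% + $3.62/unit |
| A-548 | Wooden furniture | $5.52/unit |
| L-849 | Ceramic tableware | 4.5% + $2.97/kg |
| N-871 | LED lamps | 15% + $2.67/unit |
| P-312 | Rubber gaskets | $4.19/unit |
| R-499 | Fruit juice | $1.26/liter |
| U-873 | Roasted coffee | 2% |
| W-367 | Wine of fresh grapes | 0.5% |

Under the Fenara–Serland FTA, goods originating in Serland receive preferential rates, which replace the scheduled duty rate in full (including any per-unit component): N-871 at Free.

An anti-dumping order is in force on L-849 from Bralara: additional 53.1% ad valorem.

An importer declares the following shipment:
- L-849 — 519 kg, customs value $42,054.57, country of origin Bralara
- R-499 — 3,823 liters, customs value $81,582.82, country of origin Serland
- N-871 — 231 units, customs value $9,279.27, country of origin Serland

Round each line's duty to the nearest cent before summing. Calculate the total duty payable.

Line 1 (L-849, Bralara, 519 kg, $42,054.57):
Base rate for L-849 is 4.5% + $2.97/kg.
Additional duty on L-849 from Bralara: +53.1%. Applied ad valorem rate: 4.5% + 53.1% = 57.6%.
Duty = $42,054.57 × 57.6% + 519 × $2.97 = $25,764.86.
Line 2 (R-499, Serland, 3,823 liters, $81,582.82):
Base rate for R-499 is $1.26/liter.
Origin Serland is the FTA partner but R-499 is not on the preference list; base rate stands.
Duty = 3,823 × $1.26 = $4,816.98.
Line 3 (N-871, Serland, 231 units, $9,279.27):
Base rate for N-871 is 15% + $2.67/unit.
Origin Serland qualifies under the Fenara–Serland agreement and N-871 is covered: preferential rate Free applies instead.
Duty = $9,279.27 × 0% = $0.00.
Total = $25,764.86 + $4,816.98 + $0.00 = $30,581.84.

$30,581.84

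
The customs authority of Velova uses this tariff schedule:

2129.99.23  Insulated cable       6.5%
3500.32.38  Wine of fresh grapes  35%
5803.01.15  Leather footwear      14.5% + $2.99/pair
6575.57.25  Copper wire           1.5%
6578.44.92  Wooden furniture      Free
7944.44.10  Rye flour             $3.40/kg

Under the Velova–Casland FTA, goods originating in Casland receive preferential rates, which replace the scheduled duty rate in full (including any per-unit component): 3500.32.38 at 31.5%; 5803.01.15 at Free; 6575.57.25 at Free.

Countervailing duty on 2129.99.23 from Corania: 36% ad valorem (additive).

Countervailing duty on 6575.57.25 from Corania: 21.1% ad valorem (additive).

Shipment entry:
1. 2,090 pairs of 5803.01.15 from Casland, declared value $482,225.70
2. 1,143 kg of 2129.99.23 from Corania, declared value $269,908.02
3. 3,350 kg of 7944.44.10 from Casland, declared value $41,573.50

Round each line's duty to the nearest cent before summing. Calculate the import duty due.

Line 1 (5803.01.15, Casland, 2,090 pairs, $482,225.70):
Base rate for 5803.01.15 is 14.5% + $2.99/pair.
Origin Casland qualifies under the Velova–Casland agreement and 5803.01.15 is covered: preferential rate Free applies instead.
Duty = $482,225.70 × 0% = $0.00.
Line 2 (2129.99.23, Corania, 1,143 kg, $269,908.02):
Base rate for 2129.99.23 is 6.5%.
Additional duty on 2129.99.23 from Corania: +36%. Applied ad valorem rate: 6.5% + 36% = 42.5%.
Duty = $269,908.02 × 42.5% = $114,710.91.
Line 3 (7944.44.10, Casland, 3,350 kg, $41,573.50):
Base rate for 7944.44.10 is $3.40/kg.
Origin Casland is the FTA partner but 7944.44.10 is not on the preference list; base rate stands.
Duty = 3,350 × $3.40 = $11,390.00.
Total = $0.00 + $114,710.91 + $11,390.00 = $126,100.91.

$126,100.91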